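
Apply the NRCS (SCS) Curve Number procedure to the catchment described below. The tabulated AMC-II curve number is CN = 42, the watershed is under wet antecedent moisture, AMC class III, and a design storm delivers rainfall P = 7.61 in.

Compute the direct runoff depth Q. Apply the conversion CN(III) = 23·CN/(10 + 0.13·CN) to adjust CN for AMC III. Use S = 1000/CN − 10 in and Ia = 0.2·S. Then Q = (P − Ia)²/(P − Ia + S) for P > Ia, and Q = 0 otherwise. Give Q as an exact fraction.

Q = 95829250969/28958892900 in ≈ 3.309 in

Wet (AMC III): CN(III) = 23·42/(10 + 0.13·42) = 966/(773/50) = 48300/773 ≈ 62.484
S = 1000/(48300/773) − 10 = 2900/483 in ≈ 6.004 in
Ia = 0.2S: 0.2·6.004 = 1.201 in (exactly 580/483)
P − Ia = 7.610 − 1.201 = 309563/48300 ≈ 6.409 in (> 0, runoff occurs)
Runoff Q = (P−Ia)²/(P−Ia+S) = (6.409)²/(6.409+6.004) = 95829250969/28958892900 ≈ 3.309 in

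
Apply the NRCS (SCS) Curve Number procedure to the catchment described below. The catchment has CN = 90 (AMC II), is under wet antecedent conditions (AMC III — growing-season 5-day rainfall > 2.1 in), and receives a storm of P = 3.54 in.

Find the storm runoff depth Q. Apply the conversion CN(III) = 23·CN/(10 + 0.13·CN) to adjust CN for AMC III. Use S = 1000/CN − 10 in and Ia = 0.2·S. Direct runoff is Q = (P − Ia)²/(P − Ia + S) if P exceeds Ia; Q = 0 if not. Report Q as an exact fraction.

Wet (AMC III): CN(III) = 23·90/(10 + 0.13·90) = 2070/(217/10) = 20700/217 ≈ 95.392
Retention S: 1000/CN − 10 with CN=95.392 → S = 100/207 ≈ 0.483 in
Ia = 0.2·(100/207) = 20/207 in ≈ 0.097 in
Since P=3.540 > Ia=0.097: effective rainfall P−Ia = 35639/10350 in
Q: (35639/10350)² ÷ (40639/10350) = 1270138321/420613650 in (≈ 3.020 in)

Q = 1270138321/420613650 in ≈ 3.020 in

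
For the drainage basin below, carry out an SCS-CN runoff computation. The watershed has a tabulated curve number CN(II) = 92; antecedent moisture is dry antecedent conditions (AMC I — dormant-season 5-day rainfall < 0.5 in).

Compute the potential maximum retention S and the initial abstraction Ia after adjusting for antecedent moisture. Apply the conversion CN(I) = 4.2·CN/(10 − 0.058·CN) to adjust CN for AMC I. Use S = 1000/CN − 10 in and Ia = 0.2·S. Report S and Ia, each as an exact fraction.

S = 1000/483 in ≈ 2.070 in; Ia = 200/483 in ≈ 0.414 in

Adjust CN=92 to AMC I: 4.2·92/(10 − 0.058·92) → (1932/5) ÷ (583/125) = 48300/583 ≈ 82.847
Max retention: S = 1000/(48300/583) − 10 = 1000/483 in (≈ 2.070 in)
Ia = 0.2S: 0.2·2.070 = 0.414 in (exactly 200/483)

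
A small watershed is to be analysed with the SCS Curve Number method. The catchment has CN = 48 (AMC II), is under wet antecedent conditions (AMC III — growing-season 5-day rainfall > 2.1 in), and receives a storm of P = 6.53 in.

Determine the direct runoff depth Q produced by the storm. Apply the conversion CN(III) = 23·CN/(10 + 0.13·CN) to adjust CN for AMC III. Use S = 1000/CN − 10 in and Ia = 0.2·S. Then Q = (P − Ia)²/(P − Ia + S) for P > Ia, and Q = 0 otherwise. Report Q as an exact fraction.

Q = 1486642249/490293300 in ≈ 3.032 in

Adjust CN=48 to AMC III: 23·48/(10 + 0.13·48) → 1104 ÷ (406/25) = 13800/203 ≈ 67.980
Retention S: 1000/CN − 10 with CN=67.980 → S = 325/69 ≈ 4.710 in
Initial abstraction Ia = S/5 = (325/69)/5 = 65/69 ≈ 0.942 in
P − Ia = 6.530 − 0.942 = 38557/6900 ≈ 5.588 in (> 0, runoff occurs)
Q = (38557/6900)²/((38557/6900) + 325/69) = (1486642249/47610000)/(71057/6900) = 1486642249/490293300 in ≈ 3.032 in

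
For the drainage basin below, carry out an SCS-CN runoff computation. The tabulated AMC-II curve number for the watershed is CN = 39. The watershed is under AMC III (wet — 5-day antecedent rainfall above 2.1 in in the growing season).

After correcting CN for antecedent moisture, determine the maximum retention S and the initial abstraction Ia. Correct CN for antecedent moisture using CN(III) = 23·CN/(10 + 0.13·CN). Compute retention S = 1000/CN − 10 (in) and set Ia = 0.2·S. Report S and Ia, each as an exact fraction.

S = 6100/897 in ≈ 6.800 in; Ia = 1220/897 in ≈ 1.360 in

Wet (AMC III): CN(III) = 23·39/(10 + 0.13·39) = 897/(1507/100) = 89700/1507 ≈ 59.522
Retention S: 1000/CN − 10 with CN=59.522 → S = 6100/897 ≈ 6.800 in
Ia = 0.2S: 0.2·6.800 = 1.360 in (exactly 1220/897)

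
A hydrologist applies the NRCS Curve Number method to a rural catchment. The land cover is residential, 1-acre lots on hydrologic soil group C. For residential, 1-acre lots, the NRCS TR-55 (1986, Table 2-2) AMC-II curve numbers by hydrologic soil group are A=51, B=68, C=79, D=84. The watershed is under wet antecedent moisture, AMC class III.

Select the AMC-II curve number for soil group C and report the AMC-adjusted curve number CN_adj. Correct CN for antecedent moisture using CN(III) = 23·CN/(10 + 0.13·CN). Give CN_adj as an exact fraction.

CN_adj = 181700/2027 ≈ 89.640

NRCS table: residential, 1-acre lots, soil group C → CN(II) = 79
CN(III) from CN(II)=79: (23·79)/(10 + 0.13·79) = 181700/2027 ≈ 89.640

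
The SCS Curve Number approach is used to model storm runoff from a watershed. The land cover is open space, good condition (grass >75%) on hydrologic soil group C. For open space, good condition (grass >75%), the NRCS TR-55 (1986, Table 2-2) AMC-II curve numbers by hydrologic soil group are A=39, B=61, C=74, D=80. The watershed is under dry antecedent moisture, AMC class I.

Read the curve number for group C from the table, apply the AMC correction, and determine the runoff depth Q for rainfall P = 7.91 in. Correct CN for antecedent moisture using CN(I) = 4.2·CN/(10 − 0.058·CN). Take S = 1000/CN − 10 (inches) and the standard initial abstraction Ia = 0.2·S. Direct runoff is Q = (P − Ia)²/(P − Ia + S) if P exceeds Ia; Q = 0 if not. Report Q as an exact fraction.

Q = 234843944449/88158963900 in ≈ 2.664 in

NRCS table: open space, good condition (grass >75%), soil group C → CN(II) = 74
Dry (AMC I): CN(I) = 4.2·74/(10 − 0.058·74) = (1554/5)/(1427/250) = 77700/1427 ≈ 54.450
Max retention: S = 1000/(77700/1427) − 10 = 6500/777 in (≈ 8.366 in)
Initial abstraction Ia = S/5 = (6500/777)/5 = 1300/777 ≈ 1.673 in
P − Ia = 7.910 − 1.673 = 484607/77700 ≈ 6.237 in (> 0, runoff occurs)
Q = (484607/77700)²/((484607/77700) + 6500/777) = (234843944449/6037290000)/(1134607/77700) = 234843944449/88158963900 in ≈ 2.664 in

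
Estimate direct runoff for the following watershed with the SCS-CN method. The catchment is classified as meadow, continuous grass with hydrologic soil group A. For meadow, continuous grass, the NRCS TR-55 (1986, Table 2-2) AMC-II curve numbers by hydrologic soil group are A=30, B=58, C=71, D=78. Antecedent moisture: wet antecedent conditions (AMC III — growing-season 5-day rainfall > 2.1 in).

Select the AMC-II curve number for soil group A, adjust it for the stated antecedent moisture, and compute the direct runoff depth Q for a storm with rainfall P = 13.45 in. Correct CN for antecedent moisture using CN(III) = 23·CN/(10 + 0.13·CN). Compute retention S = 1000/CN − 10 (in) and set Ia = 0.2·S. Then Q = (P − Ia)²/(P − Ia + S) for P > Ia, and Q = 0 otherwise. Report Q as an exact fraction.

Q = 248409121/41070180 in ≈ 6.048 in

NRCS table: meadow, continuous grass, soil group A → CN(II) = 30
CN(III) from CN(II)=30: (23·30)/(10 + 0.13·30) = 6900/139 ≈ 49.640
Max retention: S = 1000/(6900/139) − 10 = 700/69 in (≈ 10.145 in)
Initial abstraction Ia = S/5 = (700/69)/5 = 140/69 ≈ 2.029 in
P − Ia = 13.450 − 2.029 = 15761/1380 ≈ 11.421 in (> 0, runoff occurs)
Runoff Q = (P−Ia)²/(P−Ia+S) = (11.421)²/(11.421+10.145) = 248409121/41070180 ≈ 6.048 in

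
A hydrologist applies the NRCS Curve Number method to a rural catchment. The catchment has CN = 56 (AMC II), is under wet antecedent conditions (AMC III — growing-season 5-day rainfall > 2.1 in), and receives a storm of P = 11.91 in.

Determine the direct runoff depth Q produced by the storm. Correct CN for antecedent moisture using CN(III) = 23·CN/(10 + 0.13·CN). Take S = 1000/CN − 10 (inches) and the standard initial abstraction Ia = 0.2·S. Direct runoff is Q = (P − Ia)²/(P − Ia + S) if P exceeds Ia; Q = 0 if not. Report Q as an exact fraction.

Wet (AMC III): CN(III) = 23·56/(10 + 0.13·56) = 1288/(432/25) = 4025/54 ≈ 74.537
Retention S: 1000/CN − 10 with CN=74.537 → S = 550/161 ≈ 3.416 in
Initial abstraction Ia = S/5 = (550/161)/5 = 110/161 ≈ 0.683 in
Since P=11.910 > Ia=0.683: effective rainfall P−Ia = 180751/16100 in
Q: (180751/16100)² ÷ (235751/16100) = 32670924001/3795591100 in (≈ 8.608 in)

Q = 32670924001/3795591100 in ≈ 8.608 in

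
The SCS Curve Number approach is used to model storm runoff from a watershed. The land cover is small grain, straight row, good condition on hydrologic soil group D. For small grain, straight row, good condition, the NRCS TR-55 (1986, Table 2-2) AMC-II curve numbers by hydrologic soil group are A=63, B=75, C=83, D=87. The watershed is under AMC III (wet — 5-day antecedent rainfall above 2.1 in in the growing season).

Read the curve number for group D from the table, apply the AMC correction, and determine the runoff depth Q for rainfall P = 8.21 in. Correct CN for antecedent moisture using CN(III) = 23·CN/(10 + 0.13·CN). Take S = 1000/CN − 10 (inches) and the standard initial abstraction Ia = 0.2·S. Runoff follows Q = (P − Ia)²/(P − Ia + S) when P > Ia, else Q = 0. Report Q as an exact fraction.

NRCS table: small grain, straight row, good condition, soil group D → CN(II) = 87
CN(III) from CN(II)=87: (23·87)/(10 + 0.13·87) = 200100/2131 ≈ 93.900
Max retention: S = 1000/(200100/2131) − 10 = 1300/2001 in (≈ 0.650 in)
Initial abstraction Ia = S/5 = (1300/2001)/5 = 260/2001 ≈ 0.130 in
Since P=8.210 > Ia=0.130: effective rainfall P−Ia = 1616821/200100 in
Runoff Q = (P−Ia)²/(P−Ia+S) = (8.080)²/(8.080+0.650) = 2614110146041/349538882100 ≈ 7.479 in

Q = 2614110146041/349538882100 in ≈ 7.479 in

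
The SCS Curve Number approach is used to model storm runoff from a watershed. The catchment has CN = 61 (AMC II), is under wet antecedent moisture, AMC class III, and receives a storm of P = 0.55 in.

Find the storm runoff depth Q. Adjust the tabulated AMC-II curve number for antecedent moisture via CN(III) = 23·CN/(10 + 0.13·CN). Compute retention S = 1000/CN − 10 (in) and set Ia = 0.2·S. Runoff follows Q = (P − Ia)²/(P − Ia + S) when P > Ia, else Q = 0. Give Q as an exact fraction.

Q = 0 in ≈ 0.000 in

CN(III) from CN(II)=61: (23·61)/(10 + 0.13·61) = 140300/1793 ≈ 78.249
S = 1000/(140300/1793) − 10 = 3900/1403 in ≈ 2.780 in
Initial abstraction Ia = S/5 = (3900/1403)/5 = 780/1403 ≈ 0.556 in
P = 0.550 ≤ Ia = 0.556 in: entire storm abstracted, Q = 0.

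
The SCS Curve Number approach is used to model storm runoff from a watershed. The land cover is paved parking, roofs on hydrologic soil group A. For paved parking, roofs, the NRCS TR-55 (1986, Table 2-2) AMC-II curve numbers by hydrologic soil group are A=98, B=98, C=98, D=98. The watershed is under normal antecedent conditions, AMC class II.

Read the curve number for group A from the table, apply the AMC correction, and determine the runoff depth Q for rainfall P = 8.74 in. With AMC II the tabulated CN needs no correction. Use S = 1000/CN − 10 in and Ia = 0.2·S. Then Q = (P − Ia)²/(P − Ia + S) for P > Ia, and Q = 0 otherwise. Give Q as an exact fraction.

Q = 454243969/53441850 in ≈ 8.500 in

NRCS table: paved parking, roofs, soil group A → CN(II) = 98
Average conditions: CN = 98 (no AMC adjustment).
Max retention: S = 1000/98 − 10 = 10/49 in (≈ 0.204 in)
Ia = 0.2S: 0.2·0.204 = 0.041 in (exactly 2/49)
Since P=8.740 > Ia=0.041: effective rainfall P−Ia = 21313/2450 in
Q = (21313/2450)²/((21313/2450) + 10/49) = (454243969/6002500)/(21813/2450) = 454243969/53441850 in ≈ 8.500 in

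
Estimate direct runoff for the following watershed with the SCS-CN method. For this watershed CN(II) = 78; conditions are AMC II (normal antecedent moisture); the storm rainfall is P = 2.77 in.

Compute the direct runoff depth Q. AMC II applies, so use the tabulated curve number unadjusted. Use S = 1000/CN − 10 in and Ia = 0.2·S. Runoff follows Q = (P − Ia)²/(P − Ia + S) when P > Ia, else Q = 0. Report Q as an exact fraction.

CN(II) = 78; AMC II needs no correction.
Retention S: 1000/CN − 10 with CN=78.000 → S = 110/39 ≈ 2.821 in
Ia = 0.2S: 0.2·2.821 = 0.564 in (exactly 22/39)
Since P=2.770 > Ia=0.564: effective rainfall P−Ia = 8603/3900 in
Q = (8603/3900)²/((8603/3900) + 110/39) = (74011609/15210000)/(19603/3900) = 74011609/76451700 in ≈ 0.968 in

Q = 74011609/76451700 in ≈ 0.968 in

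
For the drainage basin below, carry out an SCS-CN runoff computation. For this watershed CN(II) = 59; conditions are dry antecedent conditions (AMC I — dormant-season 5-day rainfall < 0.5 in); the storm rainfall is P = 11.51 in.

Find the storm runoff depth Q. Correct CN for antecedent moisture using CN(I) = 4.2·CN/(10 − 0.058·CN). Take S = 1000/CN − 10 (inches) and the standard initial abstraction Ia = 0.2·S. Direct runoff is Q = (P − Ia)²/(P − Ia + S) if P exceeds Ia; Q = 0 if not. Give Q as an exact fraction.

CN(I) from CN(II)=59: (4.2·59)/(10 − 0.058·59) = 123900/3289 ≈ 37.671
Retention S: 1000/CN − 10 with CN=37.671 → S = 20500/1239 ≈ 16.546 in
Initial abstraction Ia = S/5 = (20500/1239)/5 = 4100/1239 ≈ 3.309 in
Excess rainfall: 11.510 − 3.309 = 8.201 in; P > Ia so Q > 0
Q: (1016089/123900)² ÷ (3066089/123900) = 1032436855921/379888427100 in (≈ 2.718 in)

Q = 1032436855921/379888427100 in ≈ 2.718 in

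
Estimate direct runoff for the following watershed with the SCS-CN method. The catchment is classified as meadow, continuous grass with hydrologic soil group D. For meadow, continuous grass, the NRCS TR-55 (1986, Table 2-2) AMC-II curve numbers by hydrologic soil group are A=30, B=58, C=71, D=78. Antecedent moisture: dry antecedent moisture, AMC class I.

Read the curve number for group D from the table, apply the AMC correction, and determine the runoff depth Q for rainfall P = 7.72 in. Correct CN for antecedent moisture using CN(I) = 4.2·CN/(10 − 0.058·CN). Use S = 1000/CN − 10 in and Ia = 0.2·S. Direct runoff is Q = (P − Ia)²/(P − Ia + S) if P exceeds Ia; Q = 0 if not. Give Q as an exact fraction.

NRCS table: meadow, continuous grass, soil group D → CN(II) = 78
Adjust CN=78 to AMC I: 4.2·78/(10 − 0.058·78) → (1638/5) ÷ (1369/250) = 81900/1369 ≈ 59.825
S = 1000/(81900/1369) − 10 = 5500/819 in ≈ 6.716 in
Ia = 0.2S: 0.2·6.716 = 1.343 in (exactly 1100/819)
Since P=7.720 > Ia=1.343: effective rainfall P−Ia = 130567/20475 in
Runoff Q = (P−Ia)²/(P−Ia+S) = (6.377)²/(6.377+6.716) = 17047741489/5488671825 ≈ 3.106 in

Q = 17047741489/5488671825 in ≈ 3.106 in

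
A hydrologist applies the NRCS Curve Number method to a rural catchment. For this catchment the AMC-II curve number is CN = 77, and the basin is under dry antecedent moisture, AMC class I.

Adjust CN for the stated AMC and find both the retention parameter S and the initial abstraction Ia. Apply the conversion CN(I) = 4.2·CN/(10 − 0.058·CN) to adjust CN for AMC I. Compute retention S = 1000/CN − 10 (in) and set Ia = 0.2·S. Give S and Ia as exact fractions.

Dry (AMC I): CN(I) = 4.2·77/(10 − 0.058·77) = (1617/5)/(2767/500) = 161700/2767 ≈ 58.439
Retention S: 1000/CN − 10 with CN=58.439 → S = 11500/1617 ≈ 7.112 in
Initial abstraction Ia = S/5 = (11500/1617)/5 = 2300/1617 ≈ 1.422 in

S = 11500/1617 in ≈ 7.112 in; Ia = 2300/1617 in ≈ 1.422 in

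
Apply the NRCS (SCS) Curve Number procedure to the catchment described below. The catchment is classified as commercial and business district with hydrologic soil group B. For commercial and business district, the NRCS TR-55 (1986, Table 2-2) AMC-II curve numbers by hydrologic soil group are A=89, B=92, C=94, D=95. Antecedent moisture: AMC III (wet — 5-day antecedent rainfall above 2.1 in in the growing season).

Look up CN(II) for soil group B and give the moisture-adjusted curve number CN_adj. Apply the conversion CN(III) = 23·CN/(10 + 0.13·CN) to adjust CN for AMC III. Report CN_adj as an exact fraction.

NRCS table: commercial and business district, soil group B → CN(II) = 92
Adjust CN=92 to AMC III: 23·92/(10 + 0.13·92) → 2116 ÷ (549/25) = 52900/549 ≈ 96.357

CN_adj = 52900/549 ≈ 96.357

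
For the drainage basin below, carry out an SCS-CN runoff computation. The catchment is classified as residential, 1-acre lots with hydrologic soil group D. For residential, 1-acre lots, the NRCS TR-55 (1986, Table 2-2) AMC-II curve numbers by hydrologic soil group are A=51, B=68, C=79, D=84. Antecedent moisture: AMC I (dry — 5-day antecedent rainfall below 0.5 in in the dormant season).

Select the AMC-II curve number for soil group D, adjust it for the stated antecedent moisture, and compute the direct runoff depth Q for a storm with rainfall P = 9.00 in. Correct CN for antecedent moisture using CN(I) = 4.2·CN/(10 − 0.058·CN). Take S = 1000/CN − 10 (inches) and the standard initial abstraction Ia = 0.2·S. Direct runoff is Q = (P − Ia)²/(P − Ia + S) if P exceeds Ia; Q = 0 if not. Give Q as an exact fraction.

NRCS table: residential, 1-acre lots, soil group D → CN(II) = 84
CN(I) from CN(II)=84: (4.2·84)/(10 − 0.058·84) = 44100/641 ≈ 68.799
S = 1000/(44100/641) − 10 = 2000/441 in ≈ 4.535 in
Ia = 0.2·(2000/441) = 400/441 in ≈ 0.907 in
Since P=9.000 > Ia=0.907: effective rainfall P−Ia = 3569/441 in
Runoff Q = (P−Ia)²/(P−Ia+S) = (8.093)²/(8.093+4.535) = 12737761/2455929 ≈ 5.187 in

Q = 12737761/2455929 in ≈ 5.187 in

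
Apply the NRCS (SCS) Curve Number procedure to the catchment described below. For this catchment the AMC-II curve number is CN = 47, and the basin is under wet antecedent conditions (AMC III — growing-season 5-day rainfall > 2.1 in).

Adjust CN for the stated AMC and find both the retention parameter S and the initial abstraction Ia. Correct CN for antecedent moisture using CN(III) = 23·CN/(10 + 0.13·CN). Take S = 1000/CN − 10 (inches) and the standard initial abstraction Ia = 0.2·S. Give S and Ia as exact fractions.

S = 5300/1081 in ≈ 4.903 in; Ia = 1060/1081 in ≈ 0.981 in

Wet (AMC III): CN(III) = 23·47/(10 + 0.13·47) = 1081/(1611/100) = 108100/1611 ≈ 67.101
Retention S: 1000/CN − 10 with CN=67.101 → S = 5300/1081 ≈ 4.903 in
Ia = 0.2·(5300/1081) = 1060/1081 in ≈ 0.981 in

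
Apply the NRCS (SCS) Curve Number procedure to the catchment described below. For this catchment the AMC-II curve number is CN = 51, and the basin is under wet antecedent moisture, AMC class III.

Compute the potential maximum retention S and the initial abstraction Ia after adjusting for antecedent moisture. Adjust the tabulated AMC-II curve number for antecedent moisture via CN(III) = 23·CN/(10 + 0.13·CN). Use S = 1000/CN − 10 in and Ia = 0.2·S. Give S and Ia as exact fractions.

Adjust CN=51 to AMC III: 23·51/(10 + 0.13·51) → 1173 ÷ (1663/100) = 117300/1663 ≈ 70.535
S = 1000/(117300/1663) − 10 = 4900/1173 in ≈ 4.177 in
Initial abstraction Ia = S/5 = (4900/1173)/5 = 980/1173 ≈ 0.835 in

S = 4900/1173 in ≈ 4.177 in; Ia = 980/1173 in ≈ 0.835 in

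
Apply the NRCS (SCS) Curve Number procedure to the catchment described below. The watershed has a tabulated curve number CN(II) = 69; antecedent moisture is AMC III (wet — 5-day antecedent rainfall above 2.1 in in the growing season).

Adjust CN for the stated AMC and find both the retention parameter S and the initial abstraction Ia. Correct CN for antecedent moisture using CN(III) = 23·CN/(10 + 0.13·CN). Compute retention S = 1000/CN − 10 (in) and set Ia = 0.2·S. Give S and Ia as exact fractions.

S = 3100/1587 in ≈ 1.953 in; Ia = 620/1587 in ≈ 0.391 in

Adjust CN=69 to AMC III: 23·69/(10 + 0.13·69) → 1587 ÷ (1897/100) = 158700/1897 ≈ 83.658
Retention S: 1000/CN − 10 with CN=83.658 → S = 3100/1587 ≈ 1.953 in
Initial abstraction Ia = S/5 = (3100/1587)/5 = 620/1587 ≈ 0.391 in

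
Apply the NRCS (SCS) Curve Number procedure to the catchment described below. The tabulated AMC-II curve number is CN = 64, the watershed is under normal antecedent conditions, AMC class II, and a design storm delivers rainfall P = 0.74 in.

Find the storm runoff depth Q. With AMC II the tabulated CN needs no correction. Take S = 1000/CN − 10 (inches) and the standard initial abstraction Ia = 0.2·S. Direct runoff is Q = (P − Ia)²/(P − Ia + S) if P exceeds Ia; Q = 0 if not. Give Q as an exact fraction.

AMC II — tabulated CN = 64 applies directly.
S = 1000/64 − 10 = 45/8 in ≈ 5.625 in
Ia = 0.2·(45/8) = 9/8 in ≈ 1.125 in
P = 0.740 ≤ Ia = 1.125 in: entire storm abstracted, Q = 0.

Q = 0 in ≈ 0.000 in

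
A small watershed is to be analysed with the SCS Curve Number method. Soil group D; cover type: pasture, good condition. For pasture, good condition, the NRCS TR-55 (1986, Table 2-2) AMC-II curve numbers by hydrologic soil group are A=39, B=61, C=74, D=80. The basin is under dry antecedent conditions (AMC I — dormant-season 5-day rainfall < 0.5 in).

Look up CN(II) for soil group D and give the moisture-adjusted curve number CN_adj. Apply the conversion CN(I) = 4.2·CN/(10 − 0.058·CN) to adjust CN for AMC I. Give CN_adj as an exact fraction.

NRCS table: pasture, good condition, soil group D → CN(II) = 80
Dry (AMC I): CN(I) = 4.2·80/(10 − 0.058·80) = 336/(134/25) = 4200/67 ≈ 62.687

CN_adj = 4200/67 ≈ 62.687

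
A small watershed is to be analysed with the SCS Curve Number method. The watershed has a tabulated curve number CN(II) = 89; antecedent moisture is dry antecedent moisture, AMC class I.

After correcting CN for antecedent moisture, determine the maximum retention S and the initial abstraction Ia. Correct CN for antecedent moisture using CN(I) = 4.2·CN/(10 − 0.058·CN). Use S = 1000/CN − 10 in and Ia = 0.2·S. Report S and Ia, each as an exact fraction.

S = 5500/1869 in ≈ 2.943 in; Ia = 1100/1869 in ≈ 0.589 in

Dry (AMC I): CN(I) = 4.2·89/(10 − 0.058·89) = (1869/5)/(2419/500) = 186900/2419 ≈ 77.263
S = 1000/(186900/2419) − 10 = 5500/1869 in ≈ 2.943 in
Initial abstraction Ia = S/5 = (5500/1869)/5 = 1100/1869 ≈ 0.589 in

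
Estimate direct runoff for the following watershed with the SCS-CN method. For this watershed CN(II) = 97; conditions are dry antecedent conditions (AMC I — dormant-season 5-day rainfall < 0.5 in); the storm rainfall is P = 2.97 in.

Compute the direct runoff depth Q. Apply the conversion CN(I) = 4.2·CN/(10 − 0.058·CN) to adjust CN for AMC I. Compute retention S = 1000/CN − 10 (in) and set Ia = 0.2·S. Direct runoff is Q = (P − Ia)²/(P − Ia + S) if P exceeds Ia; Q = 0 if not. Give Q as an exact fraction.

CN(I) from CN(II)=97: (4.2·97)/(10 − 0.058·97) = 67900/729 ≈ 93.141
S = 1000/(67900/729) − 10 = 500/679 in ≈ 0.736 in
Ia = 0.2S: 0.2·0.736 = 0.147 in (exactly 100/679)
Excess rainfall: 2.970 − 0.147 = 2.823 in; P > Ia so Q > 0
Q = (191663/67900)²/((191663/67900) + 500/679) = (36734705569/4610410000)/(241663/67900) = 36734705569/16408917700 in ≈ 2.239 in

Q = 36734705569/16408917700 in ≈ 2.239 in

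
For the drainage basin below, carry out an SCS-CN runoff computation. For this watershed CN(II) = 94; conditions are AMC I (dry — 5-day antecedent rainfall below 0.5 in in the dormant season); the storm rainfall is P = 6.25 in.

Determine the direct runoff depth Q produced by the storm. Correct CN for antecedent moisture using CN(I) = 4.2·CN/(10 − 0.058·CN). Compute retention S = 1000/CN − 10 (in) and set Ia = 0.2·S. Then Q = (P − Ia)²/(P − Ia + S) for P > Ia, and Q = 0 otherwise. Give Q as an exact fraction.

Dry (AMC I): CN(I) = 4.2·94/(10 − 0.058·94) = (1974/5)/(1137/250) = 32900/379 ≈ 86.807
S = 1000/(32900/379) − 10 = 500/329 in ≈ 1.520 in
Initial abstraction Ia = S/5 = (500/329)/5 = 100/329 ≈ 0.304 in
Excess rainfall: 6.250 − 0.304 = 5.946 in; P > Ia so Q > 0
Runoff Q = (P−Ia)²/(P−Ia+S) = (5.946)²/(5.946+1.520) = 2449225/517188 ≈ 4.736 in

Q = 2449225/517188 in ≈ 4.736 in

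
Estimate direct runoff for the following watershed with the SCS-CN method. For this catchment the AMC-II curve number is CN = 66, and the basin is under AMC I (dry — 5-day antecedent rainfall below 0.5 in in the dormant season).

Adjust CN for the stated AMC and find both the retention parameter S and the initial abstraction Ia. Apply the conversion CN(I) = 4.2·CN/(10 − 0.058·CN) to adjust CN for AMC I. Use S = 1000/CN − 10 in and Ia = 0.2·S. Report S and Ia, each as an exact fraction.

Dry (AMC I): CN(I) = 4.2·66/(10 − 0.058·66) = (1386/5)/(1543/250) = 69300/1543 ≈ 44.913
Max retention: S = 1000/(69300/1543) − 10 = 8500/693 in (≈ 12.266 in)
Ia = 0.2S: 0.2·12.266 = 2.453 in (exactly 1700/693)

S = 8500/693 in ≈ 12.266 in; Ia = 1700/693 in ≈ 2.453 in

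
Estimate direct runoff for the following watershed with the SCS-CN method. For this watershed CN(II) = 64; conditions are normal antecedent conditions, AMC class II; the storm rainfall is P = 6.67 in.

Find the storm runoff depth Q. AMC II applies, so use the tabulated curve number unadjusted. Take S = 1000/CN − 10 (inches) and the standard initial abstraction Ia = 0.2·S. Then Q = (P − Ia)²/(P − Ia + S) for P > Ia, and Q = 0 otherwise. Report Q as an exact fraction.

CN(II) = 64; AMC II needs no correction.
Max retention: S = 1000/64 − 10 = 45/8 in (≈ 5.625 in)
Initial abstraction Ia = S/5 = (45/8)/5 = 9/8 ≈ 1.125 in
Excess rainfall: 6.670 − 1.125 = 5.545 in; P > Ia so Q > 0
Q: (1109/200)² ÷ (1117/100) = 1229881/446800 in (≈ 2.753 in)

Q = 1229881/446800 in ≈ 2.753 in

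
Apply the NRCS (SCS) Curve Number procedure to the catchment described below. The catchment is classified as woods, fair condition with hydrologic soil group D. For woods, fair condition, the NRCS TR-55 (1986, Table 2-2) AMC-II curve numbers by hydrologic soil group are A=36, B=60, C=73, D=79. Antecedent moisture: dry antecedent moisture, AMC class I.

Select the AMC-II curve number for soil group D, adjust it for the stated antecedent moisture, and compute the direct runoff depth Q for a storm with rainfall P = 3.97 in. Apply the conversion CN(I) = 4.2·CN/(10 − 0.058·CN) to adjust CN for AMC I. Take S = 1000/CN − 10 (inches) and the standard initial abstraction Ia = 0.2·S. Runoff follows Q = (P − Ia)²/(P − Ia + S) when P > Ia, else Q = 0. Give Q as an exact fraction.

Q = 456377769/563767700 in ≈ 0.810 in

NRCS table: woods, fair condition, soil group D → CN(II) = 79
CN(I) from CN(II)=79: (4.2·79)/(10 − 0.058·79) = 7900/129 ≈ 61.240
Max retention: S = 1000/(7900/129) − 10 = 500/79 in (≈ 6.329 in)
Ia = 0.2S: 0.2·6.329 = 1.266 in (exactly 100/79)
Excess rainfall: 3.970 − 1.266 = 2.704 in; P > Ia so Q > 0
Q = (21363/7900)²/((21363/7900) + 500/79) = (456377769/62410000)/(71363/7900) = 456377769/563767700 in ≈ 0.810 in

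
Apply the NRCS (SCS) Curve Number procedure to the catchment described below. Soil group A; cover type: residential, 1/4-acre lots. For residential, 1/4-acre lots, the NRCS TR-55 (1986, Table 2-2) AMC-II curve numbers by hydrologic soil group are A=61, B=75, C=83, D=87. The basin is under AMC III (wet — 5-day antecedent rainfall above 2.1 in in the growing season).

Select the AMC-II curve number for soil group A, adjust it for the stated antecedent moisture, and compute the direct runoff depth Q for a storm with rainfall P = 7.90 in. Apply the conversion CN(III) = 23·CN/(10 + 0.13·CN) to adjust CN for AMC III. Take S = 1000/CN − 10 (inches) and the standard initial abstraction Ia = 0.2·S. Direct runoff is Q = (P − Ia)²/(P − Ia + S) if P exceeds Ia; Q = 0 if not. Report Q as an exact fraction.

Q = 10616623369/1992779110 in ≈ 5.328 in

NRCS table: residential, 1/4-acre lots, soil group A → CN(II) = 61
CN(III) from CN(II)=61: (23·61)/(10 + 0.13·61) = 140300/1793 ≈ 78.249
Max retention: S = 1000/(140300/1793) − 10 = 3900/1403 in (≈ 2.780 in)
Initial abstraction Ia = S/5 = (3900/1403)/5 = 780/1403 ≈ 0.556 in
Excess rainfall: 7.900 − 0.556 = 7.344 in; P > Ia so Q > 0
Runoff Q = (P−Ia)²/(P−Ia+S) = (7.344)²/(7.344+2.780) = 10616623369/1992779110 ≈ 5.328 in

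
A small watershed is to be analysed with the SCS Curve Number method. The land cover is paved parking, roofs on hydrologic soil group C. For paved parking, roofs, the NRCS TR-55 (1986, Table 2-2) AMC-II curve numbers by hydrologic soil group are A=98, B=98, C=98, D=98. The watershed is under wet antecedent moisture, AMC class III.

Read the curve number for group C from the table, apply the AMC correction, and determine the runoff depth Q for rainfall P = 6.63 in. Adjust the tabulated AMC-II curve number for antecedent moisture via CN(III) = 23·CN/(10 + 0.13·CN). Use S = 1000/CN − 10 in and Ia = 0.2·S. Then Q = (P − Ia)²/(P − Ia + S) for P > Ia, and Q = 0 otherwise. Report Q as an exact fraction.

Q = 555324530401/85111152700 in ≈ 6.525 in

NRCS table: paved parking, roofs, soil group C → CN(II) = 98
Adjust CN=98 to AMC III: 23·98/(10 + 0.13·98) → 2254 ÷ (1137/50) = 112700/1137 ≈ 99.120
Retention S: 1000/CN − 10 with CN=99.120 → S = 100/1127 ≈ 0.089 in
Ia = 0.2·(100/1127) = 20/1127 in ≈ 0.018 in
Since P=6.630 > Ia=0.018: effective rainfall P−Ia = 745201/112700 in
Q: (745201/112700)² ÷ (755201/112700) = 555324530401/85111152700 in (≈ 6.525 in)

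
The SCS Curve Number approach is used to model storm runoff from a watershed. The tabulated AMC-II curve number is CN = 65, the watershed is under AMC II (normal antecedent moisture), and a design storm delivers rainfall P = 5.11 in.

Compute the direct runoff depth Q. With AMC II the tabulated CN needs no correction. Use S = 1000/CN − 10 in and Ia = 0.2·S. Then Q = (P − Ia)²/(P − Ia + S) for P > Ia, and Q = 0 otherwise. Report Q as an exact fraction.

Q = 3927007/2273700 in ≈ 1.727 in

CN(II) = 65; AMC II needs no correction.
Retention S: 1000/CN − 10 with CN=65.000 → S = 70/13 ≈ 5.385 in
Ia = 0.2·(70/13) = 14/13 in ≈ 1.077 in
Excess rainfall: 5.110 − 1.077 = 4.033 in; P > Ia so Q > 0
Runoff Q = (P−Ia)²/(P−Ia+S) = (4.033)²/(4.033+5.385) = 3927007/2273700 ≈ 1.727 in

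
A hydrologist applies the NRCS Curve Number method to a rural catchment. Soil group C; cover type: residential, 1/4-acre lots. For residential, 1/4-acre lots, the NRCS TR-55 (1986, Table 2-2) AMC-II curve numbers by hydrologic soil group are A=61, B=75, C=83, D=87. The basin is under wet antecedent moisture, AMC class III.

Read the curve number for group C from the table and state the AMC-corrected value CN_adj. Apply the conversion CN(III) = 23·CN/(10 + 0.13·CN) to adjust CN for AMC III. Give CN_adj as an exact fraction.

NRCS table: residential, 1/4-acre lots, soil group C → CN(II) = 83
CN(III) from CN(II)=83: (23·83)/(10 + 0.13·83) = 190900/2079 ≈ 91.823

CN_adj = 190900/2079 ≈ 91.823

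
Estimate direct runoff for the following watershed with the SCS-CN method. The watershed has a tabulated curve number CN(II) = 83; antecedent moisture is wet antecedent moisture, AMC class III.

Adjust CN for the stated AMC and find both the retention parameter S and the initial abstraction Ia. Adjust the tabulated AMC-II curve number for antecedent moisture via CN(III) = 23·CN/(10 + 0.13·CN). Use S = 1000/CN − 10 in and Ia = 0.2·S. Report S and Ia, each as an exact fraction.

S = 1700/1909 in ≈ 0.891 in; Ia = 340/1909 in ≈ 0.178 in

Wet (AMC III): CN(III) = 23·83/(10 + 0.13·83) = 1909/(2079/100) = 190900/2079 ≈ 91.823
Max retention: S = 1000/(190900/2079) − 10 = 1700/1909 in (≈ 0.891 in)
Ia = 0.2S: 0.2·0.891 = 0.178 in (exactly 340/1909)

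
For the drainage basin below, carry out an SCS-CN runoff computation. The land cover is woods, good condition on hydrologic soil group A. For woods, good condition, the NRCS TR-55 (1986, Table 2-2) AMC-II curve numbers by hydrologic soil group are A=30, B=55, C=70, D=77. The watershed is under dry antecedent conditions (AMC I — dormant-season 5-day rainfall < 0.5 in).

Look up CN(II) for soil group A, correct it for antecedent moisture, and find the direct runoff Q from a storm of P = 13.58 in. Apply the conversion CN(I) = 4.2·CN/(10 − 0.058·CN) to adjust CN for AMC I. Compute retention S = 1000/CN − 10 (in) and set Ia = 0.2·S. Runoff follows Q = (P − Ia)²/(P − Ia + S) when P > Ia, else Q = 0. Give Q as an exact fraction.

Q = 1234321/11749950 in ≈ 0.105 in

NRCS table: woods, good condition, soil group A → CN(II) = 30
Dry (AMC I): CN(I) = 4.2·30/(10 − 0.058·30) = 126/(413/50) = 900/59 ≈ 15.254
Retention S: 1000/CN − 10 with CN=15.254 → S = 500/9 ≈ 55.556 in
Ia = 0.2·(500/9) = 100/9 in ≈ 11.111 in
Excess rainfall: 13.580 − 11.111 = 2.469 in; P > Ia so Q > 0
Runoff Q = (P−Ia)²/(P−Ia+S) = (2.469)²/(2.469+55.556) = 1234321/11749950 ≈ 0.105 in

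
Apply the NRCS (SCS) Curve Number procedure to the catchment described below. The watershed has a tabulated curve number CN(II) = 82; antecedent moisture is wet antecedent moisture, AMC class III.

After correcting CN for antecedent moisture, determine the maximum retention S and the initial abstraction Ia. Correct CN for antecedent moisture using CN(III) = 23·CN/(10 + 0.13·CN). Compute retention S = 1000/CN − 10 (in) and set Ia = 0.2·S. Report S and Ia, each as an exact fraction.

S = 900/943 in ≈ 0.954 in; Ia = 180/943 in ≈ 0.191 in

Wet (AMC III): CN(III) = 23·82/(10 + 0.13·82) = 1886/(1033/50) = 94300/1033 ≈ 91.288
Max retention: S = 1000/(94300/1033) − 10 = 900/943 in (≈ 0.954 in)
Ia = 0.2·(900/943) = 180/943 in ≈ 0.191 in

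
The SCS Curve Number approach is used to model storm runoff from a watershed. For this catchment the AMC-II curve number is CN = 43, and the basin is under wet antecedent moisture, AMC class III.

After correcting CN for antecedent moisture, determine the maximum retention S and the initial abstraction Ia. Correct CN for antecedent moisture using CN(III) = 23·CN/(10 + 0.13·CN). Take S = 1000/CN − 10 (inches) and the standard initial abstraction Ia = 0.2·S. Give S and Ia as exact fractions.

CN(III) from CN(II)=43: (23·43)/(10 + 0.13·43) = 98900/1559 ≈ 63.438
Max retention: S = 1000/(98900/1559) − 10 = 5700/989 in (≈ 5.763 in)
Ia = 0.2S: 0.2·5.763 = 1.153 in (exactly 1140/989)

S = 5700/989 in ≈ 5.763 in; Ia = 1140/989 in ≈ 1.153 in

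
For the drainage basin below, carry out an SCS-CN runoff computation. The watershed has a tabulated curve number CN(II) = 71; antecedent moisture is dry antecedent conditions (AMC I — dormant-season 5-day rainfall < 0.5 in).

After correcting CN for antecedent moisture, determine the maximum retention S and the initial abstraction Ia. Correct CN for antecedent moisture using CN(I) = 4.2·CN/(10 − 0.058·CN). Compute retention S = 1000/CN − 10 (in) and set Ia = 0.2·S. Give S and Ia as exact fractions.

S = 14500/1491 in ≈ 9.725 in; Ia = 2900/1491 in ≈ 1.945 in

Dry (AMC I): CN(I) = 4.2·71/(10 − 0.058·71) = (1491/5)/(2941/500) = 149100/2941 ≈ 50.697
Max retention: S = 1000/(149100/2941) − 10 = 14500/1491 in (≈ 9.725 in)
Initial abstraction Ia = S/5 = (14500/1491)/5 = 2900/1491 ≈ 1.945 in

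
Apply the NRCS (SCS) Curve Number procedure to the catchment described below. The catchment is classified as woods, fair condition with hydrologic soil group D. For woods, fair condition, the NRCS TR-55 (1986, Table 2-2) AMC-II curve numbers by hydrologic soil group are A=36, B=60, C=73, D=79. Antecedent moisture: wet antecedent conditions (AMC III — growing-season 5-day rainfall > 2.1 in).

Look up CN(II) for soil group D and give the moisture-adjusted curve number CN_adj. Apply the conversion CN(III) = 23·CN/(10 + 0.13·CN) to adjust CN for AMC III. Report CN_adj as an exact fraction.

NRCS table: woods, fair condition, soil group D → CN(II) = 79
Wet (AMC III): CN(III) = 23·79/(10 + 0.13·79) = 1817/(2027/100) = 181700/2027 ≈ 89.640

CN_adj = 181700/2027 ≈ 89.640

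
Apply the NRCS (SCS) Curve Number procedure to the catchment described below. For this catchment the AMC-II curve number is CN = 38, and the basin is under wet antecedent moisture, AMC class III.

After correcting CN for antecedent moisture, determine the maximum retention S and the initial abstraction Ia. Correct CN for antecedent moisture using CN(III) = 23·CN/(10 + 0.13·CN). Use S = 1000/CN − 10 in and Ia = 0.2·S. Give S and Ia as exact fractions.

Wet (AMC III): CN(III) = 23·38/(10 + 0.13·38) = 874/(747/50) = 43700/747 ≈ 58.501
Retention S: 1000/CN − 10 with CN=58.501 → S = 3100/437 ≈ 7.094 in
Initial abstraction Ia = S/5 = (3100/437)/5 = 620/437 ≈ 1.419 in

S = 3100/437 in ≈ 7.094 in; Ia = 620/437 in ≈ 1.419 in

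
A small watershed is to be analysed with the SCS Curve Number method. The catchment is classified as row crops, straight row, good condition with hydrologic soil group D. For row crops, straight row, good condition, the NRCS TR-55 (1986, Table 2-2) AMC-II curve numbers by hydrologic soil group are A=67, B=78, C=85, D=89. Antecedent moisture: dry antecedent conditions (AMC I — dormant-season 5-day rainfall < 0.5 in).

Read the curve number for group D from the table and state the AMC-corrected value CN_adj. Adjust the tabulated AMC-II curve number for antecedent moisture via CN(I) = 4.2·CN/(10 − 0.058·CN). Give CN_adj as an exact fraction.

CN_adj = 186900/2419 ≈ 77.263

NRCS table: row crops, straight row, good condition, soil group D → CN(II) = 89
Adjust CN=89 to AMC I: 4.2·89/(10 − 0.058·89) → (1869/5) ÷ (2419/500) = 186900/2419 ≈ 77.263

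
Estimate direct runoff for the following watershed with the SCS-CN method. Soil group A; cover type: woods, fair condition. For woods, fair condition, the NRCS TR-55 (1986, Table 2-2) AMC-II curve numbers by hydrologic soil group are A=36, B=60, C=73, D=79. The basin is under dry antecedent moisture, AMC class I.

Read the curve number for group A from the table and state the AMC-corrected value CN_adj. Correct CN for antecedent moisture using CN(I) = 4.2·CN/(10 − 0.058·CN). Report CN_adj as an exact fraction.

NRCS table: woods, fair condition, soil group A → CN(II) = 36
CN(I) from CN(II)=36: (4.2·36)/(10 − 0.058·36) = 18900/989 ≈ 19.110

CN_adj = 18900/989 ≈ 19.110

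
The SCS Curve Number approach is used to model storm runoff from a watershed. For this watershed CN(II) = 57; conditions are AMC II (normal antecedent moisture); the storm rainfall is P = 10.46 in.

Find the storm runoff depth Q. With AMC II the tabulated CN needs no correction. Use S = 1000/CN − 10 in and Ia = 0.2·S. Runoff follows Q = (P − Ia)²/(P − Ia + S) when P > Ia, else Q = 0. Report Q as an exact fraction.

Q = 650811121/133981350 in ≈ 4.857 in

AMC II — tabulated CN = 57 applies directly.
Max retention: S = 1000/57 − 10 = 430/57 in (≈ 7.544 in)
Initial abstraction Ia = S/5 = (430/57)/5 = 86/57 ≈ 1.509 in
P − Ia = 10.460 − 1.509 = 25511/2850 ≈ 8.951 in (> 0, runoff occurs)
Q = (25511/2850)²/((25511/2850) + 430/57) = (650811121/8122500)/(47011/2850) = 650811121/133981350 in ≈ 4.857 in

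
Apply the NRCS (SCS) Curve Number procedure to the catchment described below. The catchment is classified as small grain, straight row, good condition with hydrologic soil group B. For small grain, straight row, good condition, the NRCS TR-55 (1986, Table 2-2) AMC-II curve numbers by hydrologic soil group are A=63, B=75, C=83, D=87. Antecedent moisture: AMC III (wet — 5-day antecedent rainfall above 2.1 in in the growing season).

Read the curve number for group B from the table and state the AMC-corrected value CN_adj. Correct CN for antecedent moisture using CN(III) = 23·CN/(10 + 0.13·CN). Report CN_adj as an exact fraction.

CN_adj = 6900/79 ≈ 87.342

NRCS table: small grain, straight row, good condition, soil group B → CN(II) = 75
Adjust CN=75 to AMC III: 23·75/(10 + 0.13·75) → 1725 ÷ (79/4) = 6900/79 ≈ 87.342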